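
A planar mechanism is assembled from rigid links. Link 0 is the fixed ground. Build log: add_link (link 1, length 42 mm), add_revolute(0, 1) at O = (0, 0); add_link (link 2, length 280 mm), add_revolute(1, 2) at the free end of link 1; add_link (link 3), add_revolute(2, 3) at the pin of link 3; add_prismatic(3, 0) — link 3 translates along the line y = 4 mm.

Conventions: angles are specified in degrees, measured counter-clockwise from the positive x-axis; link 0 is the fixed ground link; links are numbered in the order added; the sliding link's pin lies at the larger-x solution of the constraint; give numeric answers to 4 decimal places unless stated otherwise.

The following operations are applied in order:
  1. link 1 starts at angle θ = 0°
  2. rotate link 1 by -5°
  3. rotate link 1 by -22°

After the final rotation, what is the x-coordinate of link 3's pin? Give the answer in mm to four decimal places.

geometry: r = 42 mm, L = 280 mm, e = 4 mm; θ starts at 0°
rotate link 1 by -5°: θ ← 0° -5° = -5°
rotate link 1 by -22°: θ ← -5° -22° = -27°
crank pin P = (r cos θ, r sin θ) = (37.422274, -19.067601)
h = r sin θ − e = -19.067601 − 4 = -23.067601
x = r cos θ + √(L² − h²) = 37.422274 + 279.048178 = 316.470452

316.4705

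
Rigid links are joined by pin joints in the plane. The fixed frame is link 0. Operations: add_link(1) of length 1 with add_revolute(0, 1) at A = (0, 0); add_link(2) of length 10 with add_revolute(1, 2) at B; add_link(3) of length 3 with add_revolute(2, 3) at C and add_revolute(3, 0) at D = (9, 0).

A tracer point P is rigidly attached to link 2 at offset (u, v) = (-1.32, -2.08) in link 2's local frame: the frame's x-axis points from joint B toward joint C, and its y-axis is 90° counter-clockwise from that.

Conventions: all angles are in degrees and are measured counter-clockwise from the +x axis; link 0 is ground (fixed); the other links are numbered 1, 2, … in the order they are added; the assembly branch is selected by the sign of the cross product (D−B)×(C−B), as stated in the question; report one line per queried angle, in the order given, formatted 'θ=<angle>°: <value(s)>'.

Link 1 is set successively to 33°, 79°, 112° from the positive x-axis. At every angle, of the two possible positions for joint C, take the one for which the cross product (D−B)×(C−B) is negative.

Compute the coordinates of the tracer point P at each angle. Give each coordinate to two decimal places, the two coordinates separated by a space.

A=(0,0), D=(9.00,0)
θ=33°: B = A + 1.00·(cos33°, sin33°) = (0.8387, 0.5446)
θ=33°: |BD| = 8.1795
θ=33°: circle(B,10.00) ∩ circle(D,3.00): a=9.6524, h=2.6135
θ=33°:   candidates: C₊=(10.6437,2.5096) cross=21.377; C₋=(10.2957,-2.7058) cross=-21.377
θ=33°:   branch - wants cross < 0 → take C=(10.2957,-2.7058) (cross=-21.377)
θ=33°: ex = (C−B)/|BC| = (0.9457,-0.3250); ey = (0.3250,0.9457)
θ=33°: P = B + -1.32·ex + -2.08·ey = (-1.0857,-0.9934)
θ=79°: B = A + 1.00·(cos79°, sin79°) = (0.1908, 0.9816)
θ=79°: |BD| = 8.8637
θ=79°: circle(B,10.00) ∩ circle(D,3.00): a=9.5651, h=2.9168
θ=79°:   candidates: C₊=(10.0201,2.8212) cross=25.854; C₋=(9.3741,-2.9766) cross=-25.854
θ=79°:   branch - wants cross < 0 → take C=(9.3741,-2.9766) (cross=-25.854)
θ=79°: ex = (C−B)/|BC| = (0.9183,-0.3958); ey = (0.3958,0.9183)
θ=79°: P = B + -1.32·ex + -2.08·ey = (-1.8447,-0.4060)
θ=112°: B = A + 1.00·(cos112°, sin112°) = (-0.3746, 0.9272)
θ=112°: |BD| = 9.4203
θ=112°: circle(B,10.00) ∩ circle(D,3.00): a=9.5401, h=2.9976
θ=112°:   candidates: C₊=(9.4143,2.9713) cross=28.238; C₋=(8.8242,-2.9948) cross=-28.238
θ=112°:   branch - wants cross < 0 → take C=(8.8242,-2.9948) (cross=-28.238)
θ=112°: ex = (C−B)/|BC| = (0.9199,-0.3922); ey = (0.3922,0.9199)
θ=112°: P = B + -1.32·ex + -2.08·ey = (-2.4046,-0.4685)

θ=33°: -1.09 -0.99
θ=79°: -1.84 -0.41
θ=112°: -2.40 -0.47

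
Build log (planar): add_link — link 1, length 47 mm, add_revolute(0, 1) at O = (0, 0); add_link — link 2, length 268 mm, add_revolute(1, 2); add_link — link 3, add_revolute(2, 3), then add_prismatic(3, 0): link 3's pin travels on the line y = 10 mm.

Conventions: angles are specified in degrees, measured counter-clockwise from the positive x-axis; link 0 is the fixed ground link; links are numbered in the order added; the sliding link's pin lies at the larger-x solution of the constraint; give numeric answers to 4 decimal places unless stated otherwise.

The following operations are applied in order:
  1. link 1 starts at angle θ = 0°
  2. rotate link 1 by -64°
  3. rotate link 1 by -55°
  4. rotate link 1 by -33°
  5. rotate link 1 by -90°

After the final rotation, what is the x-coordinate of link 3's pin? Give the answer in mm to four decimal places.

geometry: r = 47 mm, L = 268 mm, e = 10 mm; θ starts at 0°
rotate link 1 by -64°: θ ← 0° -64° = -64°
rotate link 1 by -55°: θ ← -64° -55° = -119°
rotate link 1 by -33°: θ ← -119° -33° = -152°
rotate link 1 by -90°: θ ← -152° -90° = -242°
crank pin P = (r cos θ, r sin θ) = (-22.065163, 41.498537)
h = r sin θ − e = 41.498537 − 10 = 31.498537
x = r cos θ + √(L² − h²) = -22.065163 + 266.142522 = 244.077359

244.0774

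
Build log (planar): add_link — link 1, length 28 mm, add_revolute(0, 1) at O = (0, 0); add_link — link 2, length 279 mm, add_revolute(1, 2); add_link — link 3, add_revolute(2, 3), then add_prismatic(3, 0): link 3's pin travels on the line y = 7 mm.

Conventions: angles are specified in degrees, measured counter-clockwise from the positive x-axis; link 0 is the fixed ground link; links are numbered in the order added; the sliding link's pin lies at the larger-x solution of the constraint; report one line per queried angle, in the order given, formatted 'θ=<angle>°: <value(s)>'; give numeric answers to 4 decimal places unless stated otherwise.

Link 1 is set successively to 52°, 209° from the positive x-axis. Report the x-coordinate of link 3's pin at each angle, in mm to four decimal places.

geometry: r = 28 mm, L = 279 mm, e = 7 mm
θ=52°: crank pin P = (r cos θ, r sin θ) = (17.238521, 22.064301)
θ=52°: h = r sin θ − e = 22.064301 − 7 = 15.064301
θ=52°: x = r cos θ + √(L² − h²) = 17.238521 + 278.593013 = 295.831534
θ=209°: crank pin P = (r cos θ, r sin θ) = (-24.489352, -13.574669)
θ=209°: h = r sin θ − e = -13.574669 − 7 = -20.574669
θ=209°: x = r cos θ + √(L² − h²) = -24.489352 + 278.240333 = 253.750981

θ=52°: 295.8315
θ=209°: 253.7510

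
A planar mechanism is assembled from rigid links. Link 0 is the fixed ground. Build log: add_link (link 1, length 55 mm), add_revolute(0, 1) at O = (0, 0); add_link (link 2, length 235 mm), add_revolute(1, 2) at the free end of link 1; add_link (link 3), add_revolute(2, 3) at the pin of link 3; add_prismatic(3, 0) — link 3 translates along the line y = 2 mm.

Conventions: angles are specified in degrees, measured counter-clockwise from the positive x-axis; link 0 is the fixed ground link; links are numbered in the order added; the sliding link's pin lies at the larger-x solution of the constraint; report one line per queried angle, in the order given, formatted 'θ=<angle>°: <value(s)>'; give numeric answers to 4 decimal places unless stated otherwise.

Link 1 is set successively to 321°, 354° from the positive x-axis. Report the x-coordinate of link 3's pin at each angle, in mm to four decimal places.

geometry: r = 55 mm, L = 235 mm, e = 2 mm
θ=321°: crank pin P = (r cos θ, r sin θ) = (42.743028, -34.612622)
θ=321°: h = r sin θ − e = -34.612622 − 2 = -36.612622
θ=321°: x = r cos θ + √(L² − h²) = 42.743028 + 232.130386 = 274.873414
θ=354°: crank pin P = (r cos θ, r sin θ) = (54.698704, -5.749065)
θ=354°: h = r sin θ − e = -5.749065 − 2 = -7.749065
θ=354°: x = r cos θ + √(L² − h²) = 54.698704 + 234.872204 = 289.570908

θ=321°: 274.8734
θ=354°: 289.5709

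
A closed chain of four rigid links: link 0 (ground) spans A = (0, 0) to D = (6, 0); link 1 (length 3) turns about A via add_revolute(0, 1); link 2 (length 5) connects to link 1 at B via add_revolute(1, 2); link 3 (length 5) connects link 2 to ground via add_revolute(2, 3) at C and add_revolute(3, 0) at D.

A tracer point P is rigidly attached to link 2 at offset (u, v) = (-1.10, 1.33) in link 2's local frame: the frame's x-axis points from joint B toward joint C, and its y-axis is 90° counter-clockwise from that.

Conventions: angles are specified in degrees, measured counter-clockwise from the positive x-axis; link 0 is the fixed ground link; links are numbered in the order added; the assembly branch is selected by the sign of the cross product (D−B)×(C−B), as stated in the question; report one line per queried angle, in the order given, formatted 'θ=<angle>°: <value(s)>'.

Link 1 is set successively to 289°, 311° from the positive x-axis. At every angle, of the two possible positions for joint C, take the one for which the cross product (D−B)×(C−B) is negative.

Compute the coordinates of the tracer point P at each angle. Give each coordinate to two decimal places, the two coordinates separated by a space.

A=(0,0), D=(6.00,0)
θ=289°: B = A + 3.00·(cos289°, sin289°) = (0.9767, -2.8366)
θ=289°: |BD| = 5.7688
θ=289°: circle(B,5.00) ∩ circle(D,5.00): a=2.8844, h=4.0841
θ=289°:   candidates: C₊=(1.4802,2.1380) cross=23.561; C₋=(5.4965,-4.9746) cross=-23.561
θ=289°:   branch - wants cross < 0 → take C=(5.4965,-4.9746) (cross=-23.561)
θ=289°: ex = (C−B)/|BC| = (0.9040,-0.4276); ey = (0.4276,0.9040)
θ=289°: P = B + -1.10·ex + 1.33·ey = (0.5511,-1.1639)
θ=311°: B = A + 3.00·(cos311°, sin311°) = (1.9682, -2.2641)
θ=311°: |BD| = 4.6241
θ=311°: circle(B,5.00) ∩ circle(D,5.00): a=2.3120, h=4.4333
θ=311°:   candidates: C₊=(1.8133,2.7335) cross=20.500; C₋=(6.1548,-4.9976) cross=-20.500
θ=311°:   branch - wants cross < 0 → take C=(6.1548,-4.9976) (cross=-20.500)
θ=311°: ex = (C−B)/|BC| = (0.8373,-0.5467); ey = (0.5467,0.8373)
θ=311°: P = B + -1.10·ex + 1.33·ey = (1.7742,-0.5491)

θ=289°: 0.55 -1.16
θ=311°: 1.77 -0.55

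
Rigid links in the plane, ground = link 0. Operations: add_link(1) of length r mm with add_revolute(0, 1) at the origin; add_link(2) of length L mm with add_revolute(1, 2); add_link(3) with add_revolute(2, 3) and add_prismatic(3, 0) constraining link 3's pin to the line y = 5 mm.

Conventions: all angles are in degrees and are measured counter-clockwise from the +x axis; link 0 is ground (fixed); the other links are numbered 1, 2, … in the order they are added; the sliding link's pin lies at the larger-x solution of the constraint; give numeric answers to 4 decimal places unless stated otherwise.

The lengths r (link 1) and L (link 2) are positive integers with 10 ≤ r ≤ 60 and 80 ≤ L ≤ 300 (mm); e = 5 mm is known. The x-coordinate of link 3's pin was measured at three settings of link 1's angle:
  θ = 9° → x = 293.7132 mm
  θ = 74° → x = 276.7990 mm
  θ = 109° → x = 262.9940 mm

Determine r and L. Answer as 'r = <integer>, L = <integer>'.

constraint per measurement: (x − r cos θ)² + (r sin θ − e)² = L²
subtracting the θ₁ and θ₂ equations cancels the r² and L² terms:
r = (x₁² − x₂²) / (2[(x₁cos θ₁ + e sin θ₁) − (x₂cos θ₂ + e sin θ₂)]) = 23.0001 → r = 23
L² = (x₁ − r cos θ₁)² + (r sin θ₁ − e)² = 73440.9972 → L = 271.0000 → L = 271
check at θ₃=109°: x = 262.9940 (printed 262.9940) ✓

r = 23, L = 271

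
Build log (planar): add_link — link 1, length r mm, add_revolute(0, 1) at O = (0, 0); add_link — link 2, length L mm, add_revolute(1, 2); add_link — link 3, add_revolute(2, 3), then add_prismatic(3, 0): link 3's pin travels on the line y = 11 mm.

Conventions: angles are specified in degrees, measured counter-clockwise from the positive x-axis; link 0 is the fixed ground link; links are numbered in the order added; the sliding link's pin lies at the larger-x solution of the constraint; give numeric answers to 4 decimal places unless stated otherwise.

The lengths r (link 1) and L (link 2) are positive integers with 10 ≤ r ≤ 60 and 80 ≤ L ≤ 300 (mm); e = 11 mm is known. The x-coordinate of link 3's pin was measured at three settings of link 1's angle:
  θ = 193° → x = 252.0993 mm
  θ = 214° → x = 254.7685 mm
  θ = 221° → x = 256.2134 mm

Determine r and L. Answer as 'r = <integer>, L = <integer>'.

constraint per measurement: (x − r cos θ)² + (r sin θ − e)² = L²
subtracting the θ₁ and θ₂ equations cancels the r² and L² terms:
r = (x₁² − x₂²) / (2[(x₁cos θ₁ + e sin θ₁) − (x₂cos θ₂ + e sin θ₂)]) = 21.9998 → r = 22
L² = (x₁ − r cos θ₁)² + (r sin θ₁ − e)² = 75076.0059 → L = 274.0000 → L = 274
check at θ₃=221°: x = 256.2134 (printed 256.2134) ✓

r = 22, L = 274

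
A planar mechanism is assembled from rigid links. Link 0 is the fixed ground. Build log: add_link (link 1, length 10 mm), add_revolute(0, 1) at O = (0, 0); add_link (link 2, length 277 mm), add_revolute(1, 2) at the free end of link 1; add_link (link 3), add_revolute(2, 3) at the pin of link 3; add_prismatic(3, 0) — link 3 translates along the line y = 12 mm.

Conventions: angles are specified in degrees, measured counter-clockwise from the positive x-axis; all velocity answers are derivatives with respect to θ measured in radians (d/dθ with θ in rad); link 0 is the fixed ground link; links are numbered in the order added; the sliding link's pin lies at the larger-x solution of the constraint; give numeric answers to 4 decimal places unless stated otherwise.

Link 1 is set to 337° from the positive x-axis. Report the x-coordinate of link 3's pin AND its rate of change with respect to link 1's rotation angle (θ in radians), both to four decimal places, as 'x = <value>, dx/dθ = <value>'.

geometry: r = 10 mm, L = 277 mm, e = 12 mm
crank pin P = (r cos θ, r sin θ) = (9.205049, -3.907311)
h = r sin θ − e = -3.907311 − 12 = -15.907311
x = r cos θ + √(L² − h²) = 9.205049 + 276.542867 = 285.747916
dx/dθ = −r sin θ − h·r cos θ/√(L² − h²) (θ in radians; h = -15.907311) = 4.436805

x = 285.7479, dx/dθ = 4.4368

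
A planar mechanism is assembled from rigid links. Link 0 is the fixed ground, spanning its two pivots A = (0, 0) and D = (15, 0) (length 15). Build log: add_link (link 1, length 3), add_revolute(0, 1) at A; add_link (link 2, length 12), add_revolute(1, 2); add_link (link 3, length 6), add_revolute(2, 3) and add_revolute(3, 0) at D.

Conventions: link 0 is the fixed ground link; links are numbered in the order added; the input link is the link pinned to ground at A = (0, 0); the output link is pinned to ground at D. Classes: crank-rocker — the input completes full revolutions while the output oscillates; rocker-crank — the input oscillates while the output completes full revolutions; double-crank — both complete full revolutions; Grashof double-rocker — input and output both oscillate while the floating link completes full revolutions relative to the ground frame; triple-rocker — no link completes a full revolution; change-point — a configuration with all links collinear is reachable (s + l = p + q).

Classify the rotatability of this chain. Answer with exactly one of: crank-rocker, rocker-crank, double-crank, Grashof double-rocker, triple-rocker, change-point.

lengths: ground=15, input=3, coupler=12, output=6
sorted: s=3 (shortest), l=15 (longest), p+q=18
s + l = 18 vs p + q = 18
s + l = p + q → change-point (collinear configuration reachable)

change-point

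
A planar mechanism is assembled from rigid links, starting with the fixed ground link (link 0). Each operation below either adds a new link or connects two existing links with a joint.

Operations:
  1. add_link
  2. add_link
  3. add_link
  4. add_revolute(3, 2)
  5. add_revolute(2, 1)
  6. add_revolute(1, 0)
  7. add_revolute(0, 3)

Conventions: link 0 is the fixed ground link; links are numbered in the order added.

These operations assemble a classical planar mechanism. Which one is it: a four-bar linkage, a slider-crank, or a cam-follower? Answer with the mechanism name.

links: 4 (incl. ground); joints: 4 revolute, 0 prismatic, 0 higher (cam) pair, forming one closed loop
4 links in a single 4R loop → four-bar linkage

four-bar linkage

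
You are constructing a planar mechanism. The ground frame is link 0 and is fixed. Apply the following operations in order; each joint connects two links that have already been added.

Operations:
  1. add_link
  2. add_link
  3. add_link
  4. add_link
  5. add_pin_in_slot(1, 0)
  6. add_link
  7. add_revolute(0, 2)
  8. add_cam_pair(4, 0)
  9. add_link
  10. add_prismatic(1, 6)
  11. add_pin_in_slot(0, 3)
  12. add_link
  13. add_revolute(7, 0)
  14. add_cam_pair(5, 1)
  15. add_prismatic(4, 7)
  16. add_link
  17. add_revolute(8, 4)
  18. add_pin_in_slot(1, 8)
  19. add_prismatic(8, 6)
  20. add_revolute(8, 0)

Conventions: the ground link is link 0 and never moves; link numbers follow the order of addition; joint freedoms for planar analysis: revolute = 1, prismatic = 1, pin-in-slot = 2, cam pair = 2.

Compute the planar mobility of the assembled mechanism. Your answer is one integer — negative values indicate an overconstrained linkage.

link 0 = ground. State L|J1|J2 = 1|0|0
+link1  2|0|0
+link2  3|0|0
+link3  4|0|0
+link4  5|0|0
PS(1,0) f=2→J2  5|0|1
+link5  6|0|1
R(0,2) f=1→J1  6|1|1
C(4,0) f=2→J2  6|1|2
+link6  7|1|2
P(1,6) f=1→J1  7|2|2
PS(0,3) f=2→J2  7|2|3
+link7  8|2|3
R(7,0) f=1→J1  8|3|3
C(5,1) f=2→J2  8|3|4
P(4,7) f=1→J1  8|4|4
+link8  9|4|4
R(8,4) f=1→J1  9|5|4
PS(1,8) f=2→J2  9|5|5
P(8,6) f=1→J1  9|6|5
R(8,0) f=1→J1  9|7|5
M = 3(9−1)−2·7−5 = 24−14−5 = 5

M = 5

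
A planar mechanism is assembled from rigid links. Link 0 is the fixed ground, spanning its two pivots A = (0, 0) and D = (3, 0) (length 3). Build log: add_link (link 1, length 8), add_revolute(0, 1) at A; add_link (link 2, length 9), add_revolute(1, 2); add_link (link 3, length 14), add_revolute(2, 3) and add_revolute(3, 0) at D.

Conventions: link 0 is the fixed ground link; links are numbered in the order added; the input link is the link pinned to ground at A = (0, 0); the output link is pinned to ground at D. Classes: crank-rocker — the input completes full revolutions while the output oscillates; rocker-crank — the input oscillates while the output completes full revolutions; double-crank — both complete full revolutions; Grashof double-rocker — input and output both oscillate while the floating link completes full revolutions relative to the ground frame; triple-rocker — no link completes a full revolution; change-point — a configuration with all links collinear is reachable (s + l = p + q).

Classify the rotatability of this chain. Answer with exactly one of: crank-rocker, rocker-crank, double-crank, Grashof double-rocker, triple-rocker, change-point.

lengths: ground=3, input=8, coupler=9, output=14
sorted: s=3 (shortest), l=14 (longest), p+q=17
s + l = 17 vs p + q = 17
s + l = p + q → change-point (collinear configuration reachable)

change-point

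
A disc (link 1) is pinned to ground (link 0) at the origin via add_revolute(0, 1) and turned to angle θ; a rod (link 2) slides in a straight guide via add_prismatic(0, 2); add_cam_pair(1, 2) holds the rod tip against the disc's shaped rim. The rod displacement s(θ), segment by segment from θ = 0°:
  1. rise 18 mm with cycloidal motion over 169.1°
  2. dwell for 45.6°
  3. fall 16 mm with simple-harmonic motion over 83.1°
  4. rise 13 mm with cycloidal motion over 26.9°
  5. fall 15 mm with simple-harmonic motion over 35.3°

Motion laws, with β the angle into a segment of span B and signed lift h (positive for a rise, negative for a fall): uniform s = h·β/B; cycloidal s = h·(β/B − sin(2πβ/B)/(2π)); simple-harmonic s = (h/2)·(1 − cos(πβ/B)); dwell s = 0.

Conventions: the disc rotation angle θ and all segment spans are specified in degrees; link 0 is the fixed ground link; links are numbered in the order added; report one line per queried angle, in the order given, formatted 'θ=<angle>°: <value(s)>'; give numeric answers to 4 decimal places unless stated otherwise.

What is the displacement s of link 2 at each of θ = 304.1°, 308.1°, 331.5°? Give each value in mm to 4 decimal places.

segment 1 (0° to 169.1°, cycloidal, h = 18) is passed completely: s = 0.0000 + (18) = 18.0000
segment 2 (169.1° to 214.7°, dwell): s unchanged at 18.0000
segment 3 (214.7° to 297.8°, simple-harmonic, h = -16) is passed completely: s = 18.0000 + (-16) = 2.0000
θ = 304.1° falls in segment 4 (297.8° to 324.7°, cycloidal, h = 13): β = 304.1 − 297.8 = 6.3°, B = 26.9°; Δs = 13·(0.2342 − sin(2π·0.2342)/(2π)) = 0.9858; s = 2.0000 + 0.9858 = 2.9858
θ = 308.1° falls in segment 4 (297.8° to 324.7°, cycloidal, h = 13): β = 308.1 − 297.8 = 10.3°, B = 26.9°; Δs = 13·(0.3829 − sin(2π·0.3829)/(2π)) = 3.5891; s = 2.0000 + 3.5891 = 5.5891
segment 4 (297.8° to 324.7°, cycloidal, h = 13) is passed completely: s = 2.0000 + (13) = 15.0000
θ = 331.5° falls in segment 5 (324.7° to 360°, simple-harmonic, h = -15): β = 331.5 − 324.7 = 6.8°, B = 35.3°; Δs = -15/2·(1 − cos(π·0.1926)) = -1.3320; s = 15.0000 − 1.3320 = 13.6680

θ=304.1°: 2.9858
θ=308.1°: 5.5891
θ=331.5°: 13.6680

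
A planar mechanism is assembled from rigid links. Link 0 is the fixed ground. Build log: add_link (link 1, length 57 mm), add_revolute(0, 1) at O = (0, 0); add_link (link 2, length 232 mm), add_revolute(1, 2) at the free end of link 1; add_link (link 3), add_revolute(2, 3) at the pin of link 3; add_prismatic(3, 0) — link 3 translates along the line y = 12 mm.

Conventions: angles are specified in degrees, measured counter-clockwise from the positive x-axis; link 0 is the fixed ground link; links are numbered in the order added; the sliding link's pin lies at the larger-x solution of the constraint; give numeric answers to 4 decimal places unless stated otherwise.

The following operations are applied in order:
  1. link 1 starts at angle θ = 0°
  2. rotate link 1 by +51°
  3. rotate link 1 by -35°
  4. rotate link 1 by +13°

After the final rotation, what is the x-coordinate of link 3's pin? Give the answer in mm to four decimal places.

geometry: r = 57 mm, L = 232 mm, e = 12 mm; θ starts at 0°
rotate link 1 by +51°: θ ← 0° +51° = 51°
rotate link 1 by -35°: θ ← 51° -35° = 16°
rotate link 1 by +13°: θ ← 16° +13° = 29°
crank pin P = (r cos θ, r sin θ) = (49.853323, 27.634148)
h = r sin θ − e = 27.634148 − 12 = 15.634148
x = r cos θ + √(L² − h²) = 49.853323 + 231.472619 = 281.325942

281.3259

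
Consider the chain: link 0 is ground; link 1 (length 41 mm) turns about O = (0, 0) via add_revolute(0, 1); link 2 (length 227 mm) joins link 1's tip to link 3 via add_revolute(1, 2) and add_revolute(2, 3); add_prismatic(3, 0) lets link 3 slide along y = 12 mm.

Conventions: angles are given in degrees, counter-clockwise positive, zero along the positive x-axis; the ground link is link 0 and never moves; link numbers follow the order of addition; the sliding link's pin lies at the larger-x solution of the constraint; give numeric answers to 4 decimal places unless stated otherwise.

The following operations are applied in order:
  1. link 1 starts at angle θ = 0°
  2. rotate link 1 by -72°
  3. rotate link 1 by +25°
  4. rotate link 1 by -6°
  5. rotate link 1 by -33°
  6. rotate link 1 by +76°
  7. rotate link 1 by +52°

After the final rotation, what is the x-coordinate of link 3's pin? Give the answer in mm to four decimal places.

geometry: r = 41 mm, L = 227 mm, e = 12 mm; θ starts at 0°
rotate link 1 by -72°: θ ← 0° -72° = -72°
rotate link 1 by +25°: θ ← -72° +25° = -47°
rotate link 1 by -6°: θ ← -47° -6° = -53°
rotate link 1 by -33°: θ ← -53° -33° = -86°
rotate link 1 by +76°: θ ← -86° +76° = -10°
rotate link 1 by +52°: θ ← -10° +52° = 42°
crank pin P = (r cos θ, r sin θ) = (30.468938, 27.434355)
h = r sin θ − e = 27.434355 − 12 = 15.434355
x = r cos θ + √(L² − h²) = 30.468938 + 226.474680 = 256.943618

256.9436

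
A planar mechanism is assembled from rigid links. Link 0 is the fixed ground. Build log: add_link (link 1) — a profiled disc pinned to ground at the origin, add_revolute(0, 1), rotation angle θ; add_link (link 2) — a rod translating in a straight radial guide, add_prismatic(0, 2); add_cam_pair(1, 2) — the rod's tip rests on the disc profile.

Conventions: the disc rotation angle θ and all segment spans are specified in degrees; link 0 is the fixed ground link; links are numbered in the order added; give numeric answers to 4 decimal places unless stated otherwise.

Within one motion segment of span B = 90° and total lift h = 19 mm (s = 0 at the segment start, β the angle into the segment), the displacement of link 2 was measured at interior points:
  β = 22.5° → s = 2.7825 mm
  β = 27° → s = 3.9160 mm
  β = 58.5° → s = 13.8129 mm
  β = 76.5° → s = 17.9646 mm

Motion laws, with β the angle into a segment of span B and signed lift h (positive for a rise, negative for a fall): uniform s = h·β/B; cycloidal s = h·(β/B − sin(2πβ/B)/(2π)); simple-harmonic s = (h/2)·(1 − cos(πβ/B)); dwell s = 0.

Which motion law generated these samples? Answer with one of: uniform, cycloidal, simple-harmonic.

candidates at β/B = r: uniform s = h·r (linear in β); cycloidal s = h·(r − sin(2πr)/(2π)); simple-harmonic s = (h/2)(1 − cos(πr))
β=22.5°: printed 2.7825 | uniform 4.7500, cycloidal 1.7261, simple-harmonic 2.7825
β=27°: printed 3.9160 | uniform 5.7000, cycloidal 2.8241, simple-harmonic 3.9160
β=58.5°: printed 13.8129 | uniform 12.3500, cycloidal 14.7964, simple-harmonic 13.8129
β=76.5°: printed 17.9646 | uniform 16.1500, cycloidal 18.5964, simple-harmonic 17.9646
only one law matches every sample → simple-harmonic

simple-harmonic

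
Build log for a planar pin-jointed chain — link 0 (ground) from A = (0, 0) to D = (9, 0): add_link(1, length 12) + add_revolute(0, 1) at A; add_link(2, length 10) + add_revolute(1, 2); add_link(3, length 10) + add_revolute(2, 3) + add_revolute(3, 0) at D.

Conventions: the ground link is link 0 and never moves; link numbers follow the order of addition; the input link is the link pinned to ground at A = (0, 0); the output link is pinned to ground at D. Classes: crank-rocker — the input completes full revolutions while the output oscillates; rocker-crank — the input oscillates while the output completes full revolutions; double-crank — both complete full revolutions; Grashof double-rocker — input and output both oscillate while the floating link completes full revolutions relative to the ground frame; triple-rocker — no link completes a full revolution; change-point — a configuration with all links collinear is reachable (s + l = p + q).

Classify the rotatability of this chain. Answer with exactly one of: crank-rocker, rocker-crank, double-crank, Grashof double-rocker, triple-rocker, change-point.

lengths: ground=9, input=12, coupler=10, output=10
sorted: s=9 (shortest), l=12 (longest), p+q=20
s + l = 21 vs p + q = 20
s + l > p + q → non-Grashof → no link fully rotates → triple-rocker

triple-rocker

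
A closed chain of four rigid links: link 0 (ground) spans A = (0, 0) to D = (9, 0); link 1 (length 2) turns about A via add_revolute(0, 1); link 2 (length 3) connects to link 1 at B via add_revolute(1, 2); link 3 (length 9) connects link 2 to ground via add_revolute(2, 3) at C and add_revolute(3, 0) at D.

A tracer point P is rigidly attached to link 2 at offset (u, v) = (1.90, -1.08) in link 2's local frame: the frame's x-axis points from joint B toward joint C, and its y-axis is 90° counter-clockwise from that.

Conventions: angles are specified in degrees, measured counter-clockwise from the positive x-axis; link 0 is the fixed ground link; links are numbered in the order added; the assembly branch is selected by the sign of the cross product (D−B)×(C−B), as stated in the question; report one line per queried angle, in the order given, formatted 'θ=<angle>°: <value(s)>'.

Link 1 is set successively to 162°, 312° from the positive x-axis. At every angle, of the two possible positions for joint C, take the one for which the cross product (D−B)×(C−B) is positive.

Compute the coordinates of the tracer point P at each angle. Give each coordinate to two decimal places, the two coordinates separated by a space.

A=(0,0), D=(9.00,0)
θ=162°: B = A + 2.00·(cos162°, sin162°) = (-1.9021, 0.6180)
θ=162°: |BD| = 10.9196
θ=162°: circle(B,3.00) ∩ circle(D,9.00): a=2.1630, h=2.0788
θ=162°:   candidates: C₊=(0.3751,2.5711) cross=22.700; C₋=(0.1398,-1.5799) cross=-22.700
θ=162°:   branch + wants cross > 0 → take C=(0.3751,2.5711) (cross=22.700)
θ=162°: ex = (C−B)/|BC| = (0.7591,0.6510); ey = (-0.6510,0.7591)
θ=162°: P = B + 1.90·ex + -1.08·ey = (0.2432,1.0352)
θ=312°: B = A + 2.00·(cos312°, sin312°) = (1.3383, -1.4863)
θ=312°: |BD| = 7.8046
θ=312°: circle(B,3.00) ∩ circle(D,9.00): a=-0.7104, h=2.9147
θ=312°:   candidates: C₊=(0.0858,1.2398) cross=22.748; C₋=(1.1959,-4.4829) cross=-22.748
θ=312°:   branch + wants cross > 0 → take C=(0.0858,1.2398) (cross=22.748)
θ=312°: ex = (C−B)/|BC| = (-0.4175,0.9087); ey = (-0.9087,-0.4175)
θ=312°: P = B + 1.90·ex + -1.08·ey = (1.5264,0.6911)

θ=162°: 0.24 1.04
θ=312°: 1.53 0.69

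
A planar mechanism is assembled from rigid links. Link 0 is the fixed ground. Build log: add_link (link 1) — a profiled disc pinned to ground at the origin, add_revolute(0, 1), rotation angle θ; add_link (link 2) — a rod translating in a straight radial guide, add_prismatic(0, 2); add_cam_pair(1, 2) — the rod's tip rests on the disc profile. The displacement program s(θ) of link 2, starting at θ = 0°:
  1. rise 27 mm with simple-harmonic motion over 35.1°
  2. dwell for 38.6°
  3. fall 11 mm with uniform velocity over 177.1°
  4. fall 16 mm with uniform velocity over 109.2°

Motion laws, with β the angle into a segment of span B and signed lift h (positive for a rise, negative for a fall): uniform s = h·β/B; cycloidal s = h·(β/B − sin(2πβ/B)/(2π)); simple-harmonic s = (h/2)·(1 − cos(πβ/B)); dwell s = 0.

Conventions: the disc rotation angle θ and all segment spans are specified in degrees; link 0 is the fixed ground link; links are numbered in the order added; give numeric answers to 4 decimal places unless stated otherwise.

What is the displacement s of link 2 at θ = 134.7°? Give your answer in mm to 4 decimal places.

seg 1 [0°–35.1°] simple-harmonic, h=27: full span → s += 27 → s = 27.0000
seg 2 [35.1°–73.7°] dwell: s stays 27.0000
seg 3 [73.7°–250.8°] uniform, h=-11: θ=134.7° here. β=61, B=177.1. -11·61/177.1 = -3.7888 → s = 23.2112

23.2112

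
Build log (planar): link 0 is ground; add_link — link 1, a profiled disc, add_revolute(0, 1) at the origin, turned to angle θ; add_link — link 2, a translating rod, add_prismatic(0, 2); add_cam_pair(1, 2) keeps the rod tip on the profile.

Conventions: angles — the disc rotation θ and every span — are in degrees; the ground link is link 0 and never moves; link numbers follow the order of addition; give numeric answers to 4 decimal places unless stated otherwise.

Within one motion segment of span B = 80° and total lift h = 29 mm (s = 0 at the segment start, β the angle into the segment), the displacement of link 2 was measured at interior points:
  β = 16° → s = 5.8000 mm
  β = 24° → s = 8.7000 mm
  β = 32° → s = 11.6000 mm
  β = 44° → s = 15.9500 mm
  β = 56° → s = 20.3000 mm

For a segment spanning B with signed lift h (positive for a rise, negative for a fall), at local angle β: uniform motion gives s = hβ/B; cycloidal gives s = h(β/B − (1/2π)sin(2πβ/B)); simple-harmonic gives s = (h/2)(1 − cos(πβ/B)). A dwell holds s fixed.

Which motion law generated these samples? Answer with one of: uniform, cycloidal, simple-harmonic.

candidates at β/B = r: uniform s = h·r (linear in β); cycloidal s = h·(r − sin(2πr)/(2π)); simple-harmonic s = (h/2)(1 − cos(πr))
β=16°: printed 5.8000 | uniform 5.8000, cycloidal 1.4104, simple-harmonic 2.7693
β=24°: printed 8.7000 | uniform 8.7000, cycloidal 4.3104, simple-harmonic 5.9771
β=32°: printed 11.6000 | uniform 11.6000, cycloidal 8.8871, simple-harmonic 10.0193
β=44°: printed 15.9500 | uniform 15.9500, cycloidal 17.3763, simple-harmonic 16.7683
β=56°: printed 20.3000 | uniform 20.3000, cycloidal 24.6896, simple-harmonic 23.0229
only one law matches every sample → uniform

uniform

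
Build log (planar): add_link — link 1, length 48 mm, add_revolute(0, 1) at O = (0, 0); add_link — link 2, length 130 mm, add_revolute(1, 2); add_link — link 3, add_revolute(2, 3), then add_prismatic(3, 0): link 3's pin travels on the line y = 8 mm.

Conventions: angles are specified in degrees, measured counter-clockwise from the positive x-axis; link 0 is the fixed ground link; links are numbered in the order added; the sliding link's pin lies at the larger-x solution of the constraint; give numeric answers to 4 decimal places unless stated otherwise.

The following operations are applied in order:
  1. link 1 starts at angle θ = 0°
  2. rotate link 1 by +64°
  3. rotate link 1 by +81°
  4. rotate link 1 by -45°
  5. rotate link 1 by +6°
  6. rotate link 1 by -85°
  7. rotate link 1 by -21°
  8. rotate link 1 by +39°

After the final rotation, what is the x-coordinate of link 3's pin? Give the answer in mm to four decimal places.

geometry: r = 48 mm, L = 130 mm, e = 8 mm; θ starts at 0°
rotate link 1 by +64°: θ ← 0° +64° = 64°
rotate link 1 by +81°: θ ← 64° +81° = 145°
rotate link 1 by -45°: θ ← 145° -45° = 100°
rotate link 1 by +6°: θ ← 100° +6° = 106°
rotate link 1 by -85°: θ ← 106° -85° = 21°
rotate link 1 by -21°: θ ← 21° -21° = 0°
rotate link 1 by +39°: θ ← 0° +39° = 39°
crank pin P = (r cos θ, r sin θ) = (37.303006, 30.207379)
h = r sin θ − e = 30.207379 − 8 = 22.207379
x = r cos θ + √(L² − h²) = 37.303006 + 128.089158 = 165.392164

165.3922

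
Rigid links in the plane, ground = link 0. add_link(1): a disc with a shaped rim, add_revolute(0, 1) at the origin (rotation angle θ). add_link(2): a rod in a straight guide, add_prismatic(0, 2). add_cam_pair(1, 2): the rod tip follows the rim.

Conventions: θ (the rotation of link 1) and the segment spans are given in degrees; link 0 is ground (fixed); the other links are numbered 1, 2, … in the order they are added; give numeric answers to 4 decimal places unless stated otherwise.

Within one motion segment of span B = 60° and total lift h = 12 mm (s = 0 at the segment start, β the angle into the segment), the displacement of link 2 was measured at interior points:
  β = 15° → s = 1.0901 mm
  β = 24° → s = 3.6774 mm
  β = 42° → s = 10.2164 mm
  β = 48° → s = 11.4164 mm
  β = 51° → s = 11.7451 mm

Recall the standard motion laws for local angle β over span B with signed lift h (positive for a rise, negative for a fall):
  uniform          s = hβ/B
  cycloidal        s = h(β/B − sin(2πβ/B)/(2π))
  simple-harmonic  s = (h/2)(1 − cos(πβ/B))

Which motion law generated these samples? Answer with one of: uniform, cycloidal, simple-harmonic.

candidates at β/B = r: uniform s = h·r (linear in β); cycloidal s = h·(r − sin(2πr)/(2π)); simple-harmonic s = (h/2)(1 − cos(πr))
β=15°: printed 1.0901 | uniform 3.0000, cycloidal 1.0901, simple-harmonic 1.7574
β=24°: printed 3.6774 | uniform 4.8000, cycloidal 3.6774, simple-harmonic 4.1459
β=42°: printed 10.2164 | uniform 8.4000, cycloidal 10.2164, simple-harmonic 9.5267
β=48°: printed 11.4164 | uniform 9.6000, cycloidal 11.4164, simple-harmonic 10.8541
β=51°: printed 11.7451 | uniform 10.2000, cycloidal 11.7451, simple-harmonic 11.3460
only one law matches every sample → cycloidal

cycloidal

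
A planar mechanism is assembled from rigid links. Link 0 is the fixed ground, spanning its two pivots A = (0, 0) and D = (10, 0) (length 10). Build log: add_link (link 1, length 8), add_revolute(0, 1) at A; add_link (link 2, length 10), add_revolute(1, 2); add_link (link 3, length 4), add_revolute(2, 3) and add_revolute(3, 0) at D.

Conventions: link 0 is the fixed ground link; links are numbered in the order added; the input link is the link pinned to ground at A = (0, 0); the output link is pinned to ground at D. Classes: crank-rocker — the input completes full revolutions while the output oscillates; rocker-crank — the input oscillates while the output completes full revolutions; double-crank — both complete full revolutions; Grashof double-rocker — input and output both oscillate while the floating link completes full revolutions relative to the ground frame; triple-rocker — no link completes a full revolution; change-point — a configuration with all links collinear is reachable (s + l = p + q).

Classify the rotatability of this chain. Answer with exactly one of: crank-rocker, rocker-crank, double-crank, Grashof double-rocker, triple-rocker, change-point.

lengths: ground=10, input=8, coupler=10, output=4
sorted: s=4 (shortest), l=10 (longest), p+q=18
s + l = 14 vs p + q = 18
s + l < p + q (Grashof) with shortest = output link → rocker-crank

rocker-crank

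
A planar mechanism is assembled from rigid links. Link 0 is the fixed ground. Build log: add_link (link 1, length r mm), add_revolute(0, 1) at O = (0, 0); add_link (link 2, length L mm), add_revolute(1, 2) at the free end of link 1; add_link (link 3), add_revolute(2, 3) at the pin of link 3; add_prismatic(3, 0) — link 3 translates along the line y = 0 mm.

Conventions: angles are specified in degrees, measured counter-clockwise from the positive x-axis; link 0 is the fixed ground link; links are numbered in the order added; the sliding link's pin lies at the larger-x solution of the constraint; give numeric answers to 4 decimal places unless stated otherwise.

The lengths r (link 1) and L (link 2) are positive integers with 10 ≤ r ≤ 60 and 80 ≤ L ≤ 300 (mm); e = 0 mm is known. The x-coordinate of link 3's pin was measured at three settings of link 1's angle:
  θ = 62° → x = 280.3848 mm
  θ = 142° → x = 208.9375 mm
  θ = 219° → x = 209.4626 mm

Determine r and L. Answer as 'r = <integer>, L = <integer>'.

constraint per measurement: (x − r cos θ)² + (r sin θ − e)² = L²
subtracting the θ₁ and θ₂ equations cancels the r² and L² terms:
r = (x₁² − x₂²) / (2[(x₁cos θ₁ + e sin θ₁) − (x₂cos θ₂ + e sin θ₂)]) = 59.0000 → r = 59
L² = (x₁ − r cos θ₁)² + (r sin θ₁ − e)² = 66563.9786 → L = 258.0000 → L = 258
check at θ₃=219°: x = 209.4626 (printed 209.4626) ✓

r = 59, L = 258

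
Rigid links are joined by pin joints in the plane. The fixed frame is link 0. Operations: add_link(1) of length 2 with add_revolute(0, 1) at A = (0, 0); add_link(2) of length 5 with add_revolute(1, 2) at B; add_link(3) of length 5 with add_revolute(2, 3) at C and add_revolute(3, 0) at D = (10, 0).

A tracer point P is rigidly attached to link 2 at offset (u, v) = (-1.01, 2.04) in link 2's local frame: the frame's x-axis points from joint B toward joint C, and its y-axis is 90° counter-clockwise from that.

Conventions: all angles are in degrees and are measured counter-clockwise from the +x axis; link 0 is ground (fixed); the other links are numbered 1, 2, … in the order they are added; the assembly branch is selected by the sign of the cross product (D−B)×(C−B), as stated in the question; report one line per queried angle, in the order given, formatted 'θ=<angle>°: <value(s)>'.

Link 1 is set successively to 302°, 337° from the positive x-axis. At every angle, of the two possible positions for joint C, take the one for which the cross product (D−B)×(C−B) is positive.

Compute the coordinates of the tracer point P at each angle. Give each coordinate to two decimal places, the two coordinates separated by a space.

A=(0,0), D=(10.00,0)
θ=302°: B = A + 2.00·(cos302°, sin302°) = (1.0598, -1.6961)
θ=302°: |BD| = 9.0996
θ=302°: circle(B,5.00) ∩ circle(D,5.00): a=4.5498, h=2.0734
θ=302°:   candidates: C₊=(5.1434,1.1891) cross=18.868; C₋=(5.9164,-2.8852) cross=-18.868
θ=302°:   branch + wants cross > 0 → take C=(5.1434,1.1891) (cross=18.868)
θ=302°: ex = (C−B)/|BC| = (0.8167,0.5770); ey = (-0.5770,0.8167)
θ=302°: P = B + -1.01·ex + 2.04·ey = (-0.9422,-0.6128)
θ=337°: B = A + 2.00·(cos337°, sin337°) = (1.8410, -0.7815)
θ=337°: |BD| = 8.1963
θ=337°: circle(B,5.00) ∩ circle(D,5.00): a=4.0982, h=2.8644
θ=337°:   candidates: C₊=(5.6474,2.4607) cross=23.478; C₋=(6.1936,-3.2421) cross=-23.478
θ=337°:   branch + wants cross > 0 → take C=(5.6474,2.4607) (cross=23.478)
θ=337°: ex = (C−B)/|BC| = (0.7613,0.6484); ey = (-0.6484,0.7613)
θ=337°: P = B + -1.01·ex + 2.04·ey = (-0.2507,0.1166)

θ=302°: -0.94 -0.61
θ=337°: -0.25 0.12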